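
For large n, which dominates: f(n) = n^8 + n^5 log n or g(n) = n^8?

f(n) = n^8 + n^5 log n and g(n) = n^8 are Theta of each other: the lower-order n^5 log n term is o(n^8); both are Theta(n^8).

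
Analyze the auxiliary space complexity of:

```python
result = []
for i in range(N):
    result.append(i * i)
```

Space complexity: O(n).
Auxiliary storage grows linearly with the input size n in the worst case.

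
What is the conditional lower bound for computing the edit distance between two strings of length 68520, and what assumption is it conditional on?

Under SETH (the Strong Exponential Time Hypothesis), edit distance on length-68520 strings cannot be computed in O(n^(2-epsilon)) time for any epsilon > 0 (Backurs-Indyk). The reduction is from CNF-SAT via the orthogonal vectors problem.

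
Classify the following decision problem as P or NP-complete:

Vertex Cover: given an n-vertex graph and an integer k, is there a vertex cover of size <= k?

This problem is NP-complete: one of Karp's 21 NP-complete problems (with k part of the input; for any fixed constant k it is in P).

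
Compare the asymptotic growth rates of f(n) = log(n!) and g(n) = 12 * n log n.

f(n) = log(n!) and g(n) = 12 * n log n are Theta of each other: Stirling: log(n!) = n log n - n + O(log n) = Theta(n log n); the constant 12 doesn't change the Theta class.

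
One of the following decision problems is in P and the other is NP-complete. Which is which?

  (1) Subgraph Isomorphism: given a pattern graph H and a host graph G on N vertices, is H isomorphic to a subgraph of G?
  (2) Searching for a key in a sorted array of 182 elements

(1) is NP-complete: generalizes Clique and Hamiltonian Path (pattern size is part of the input).
(2) is P: binary search runs in O(log n).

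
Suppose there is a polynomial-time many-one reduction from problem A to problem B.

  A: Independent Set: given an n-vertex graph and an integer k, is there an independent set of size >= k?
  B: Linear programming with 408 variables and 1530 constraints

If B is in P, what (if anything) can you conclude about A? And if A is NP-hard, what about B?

A poly-time reduction A <=_p B means any A-instance can be transformed to a B-instance in poly time.
If B is in P: compose the reduction with B's poly-time algorithm to solve A in poly time, so A is in P.
If A is NP-hard: every NP problem reduces to A, which reduces to B; composing reductions, every NP problem reduces to B, so B is NP-hard.
(Here in fact A is NP-complete and B is in P, so no such reduction is known -- its existence would imply P = NP; the analysis concerns only what the assumed reduction would or would not let you conclude.)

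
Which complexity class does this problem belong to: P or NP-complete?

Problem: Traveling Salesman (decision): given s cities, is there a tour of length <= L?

This problem is NP-complete: reduces from Hamiltonian Cycle.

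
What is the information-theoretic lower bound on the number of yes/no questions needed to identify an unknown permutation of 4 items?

There are 4! = 24 permutations. Each yes/no question gives at most 1 bit, so at least ceil(log_2(24)) = 5 questions are needed.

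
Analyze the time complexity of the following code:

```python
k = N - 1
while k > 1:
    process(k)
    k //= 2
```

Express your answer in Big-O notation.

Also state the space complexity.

Time complexity: O(log n).
Space complexity: O(1).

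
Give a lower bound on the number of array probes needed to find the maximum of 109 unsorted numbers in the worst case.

Adversary: any unprobed cell could hold a value larger than everything seen so far. If fewer than 109 cells are probed, the adversary places the max in an unprobed cell. So all 109 cells must be examined; together with 109-1 comparisons this is tight.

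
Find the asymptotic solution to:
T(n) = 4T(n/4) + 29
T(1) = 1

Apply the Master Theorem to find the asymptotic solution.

a=4, b=4, f(n)=29. log_4(4) = 1. Case 1 of Master Theorem: T(n) = O(n^1).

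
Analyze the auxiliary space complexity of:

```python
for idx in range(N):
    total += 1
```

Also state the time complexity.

Space complexity: O(1).
Only a constant amount of auxiliary storage is used; nothing grows with n.
Time complexity: O(n).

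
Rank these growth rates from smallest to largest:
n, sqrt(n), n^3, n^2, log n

Ordered by growth rate: log n < sqrt(n) < n < n^2 < n^3.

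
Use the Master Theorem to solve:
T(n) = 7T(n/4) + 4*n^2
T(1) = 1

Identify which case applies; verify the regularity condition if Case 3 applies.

a=7, b=4, f(n)=4*n^2.
log_4(7) = 1.404 < 2.
f(n) = Omega(n^(1.404+epsilon)) for some epsilon > 0, so Case 3 is the candidate.
Regularity: a*f(n/b) = 7*4*(n/4)^2 = (7/16)*4*n^2 <= c*f(n) with c = 7/16 < 1. Satisfied.
Case 3: T(n) = Theta(n^2).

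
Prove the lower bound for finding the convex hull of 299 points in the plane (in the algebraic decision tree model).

Reduction from sorting: given 299 numbers x_1,...,x_{299}, map x_i to the point (x_i, x_i^2) on the parabola y = x^2. All points are on the convex hull, and walking the hull gives them in sorted x-order. Since sorting requires Omega(n log n), so does planar convex hull.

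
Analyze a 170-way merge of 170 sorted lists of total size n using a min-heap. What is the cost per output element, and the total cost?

Maintain a min-heap of size 170 holding the current head of each list. Each output step does one extract-min (O(log 170)) and one insert of that list's next element (O(log 170)). Each of the n elements passes through the heap exactly once, so the total cost is O(n log 170), i.e. O(log 170) per output element.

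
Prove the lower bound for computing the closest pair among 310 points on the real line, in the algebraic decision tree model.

Reduction from element distinctness: given 310 reals, the closest-pair distance is 0 iff two are equal. Element distinctness has an Omega(n log n) lower bound in the algebraic decision tree model (Ben-Or). Therefore closest pair on a line also requires Omega(n log n). Sorting then a linear scan achieves this.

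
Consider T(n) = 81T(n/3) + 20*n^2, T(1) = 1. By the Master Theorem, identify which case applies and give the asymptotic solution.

a=81, b=3, f(n)=20*n^2.
log_3(81) = 4 > 2.
Since f(n) = O(n^2) is polynomially smaller than n^4, Case 1 applies.
T(n) = Theta(n^4).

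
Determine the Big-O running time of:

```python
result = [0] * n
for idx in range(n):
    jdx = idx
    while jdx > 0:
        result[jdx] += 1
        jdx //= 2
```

Time complexity: O(n log n).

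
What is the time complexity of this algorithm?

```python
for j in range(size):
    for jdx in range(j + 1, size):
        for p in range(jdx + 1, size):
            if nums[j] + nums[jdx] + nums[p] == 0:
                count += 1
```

Time complexity: O(n^3).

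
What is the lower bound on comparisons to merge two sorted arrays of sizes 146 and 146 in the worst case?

Adversary: with |146 - 146| <= 1 the inputs can be fully interleaved so that every adjacent pair in the merged output comes from different arrays. Then each of the 291 adjacent pairs must be directly compared, or the algorithm cannot determine their relative order. Standard merge meets this bound.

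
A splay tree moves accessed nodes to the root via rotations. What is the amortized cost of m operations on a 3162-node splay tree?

Using a potential function Phi = sum of log(size of subtree) for each node, each splay operation has amortized cost O(log n) where n = 3162. Bad individual operations (O(n)) are offset by decreased potential.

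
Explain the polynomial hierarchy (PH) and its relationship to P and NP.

The polynomial hierarchy is a tower of complexity classes: Sigma_0^P = Pi_0^P = P, Sigma_1^P = NP, Pi_1^P = co-NP, and Sigma_{k+1}^P = NP^{Sigma_k^P}. PH is contained in PSPACE. If any level collapses (Sigma_k = Pi_k), the entire hierarchy collapses to that level.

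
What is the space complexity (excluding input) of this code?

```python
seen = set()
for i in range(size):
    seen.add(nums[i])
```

Space complexity: O(n).
Auxiliary storage grows linearly with the input size n in the worst case.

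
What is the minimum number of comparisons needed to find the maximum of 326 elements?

Finding the maximum requires 325 comparisons. Each comparison eliminates exactly one candidate. With 326 candidates, we need 325 eliminations.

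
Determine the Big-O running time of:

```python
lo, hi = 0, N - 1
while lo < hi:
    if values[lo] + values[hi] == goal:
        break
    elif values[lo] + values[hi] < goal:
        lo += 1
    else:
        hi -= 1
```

Time complexity: O(n).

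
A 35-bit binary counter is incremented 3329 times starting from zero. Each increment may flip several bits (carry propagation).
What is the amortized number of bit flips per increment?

Bit i flips on every 2^i-th increment, so over 3329 increments bit i flips floor(3329/2^i) times. Summing over i: total flips < 2 * 3329. Amortized: < 2 = O(1) per increment.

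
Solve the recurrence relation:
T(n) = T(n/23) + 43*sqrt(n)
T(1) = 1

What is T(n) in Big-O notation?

Each level contributes sqrt(n/23^k). Geometric series with ratio 1/sqrt(23) < 1 sums to O(sqrt(n)).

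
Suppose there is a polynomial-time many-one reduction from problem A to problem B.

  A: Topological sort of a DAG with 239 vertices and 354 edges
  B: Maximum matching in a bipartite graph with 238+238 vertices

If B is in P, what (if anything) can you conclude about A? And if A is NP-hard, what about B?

A poly-time reduction A <=_p B means any A-instance can be transformed to a B-instance in poly time.
If B is in P: compose the reduction with B's poly-time algorithm to solve A in poly time, so A is in P.
If A is NP-hard: every NP problem reduces to A, which reduces to B; composing reductions, every NP problem reduces to B, so B is NP-hard.
(Here in fact A is P and B is P.)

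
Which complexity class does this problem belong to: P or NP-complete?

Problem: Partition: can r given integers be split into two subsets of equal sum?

This problem is NP-complete: Subset Sum reduces to it (one of Karp's 21 NP-complete problems).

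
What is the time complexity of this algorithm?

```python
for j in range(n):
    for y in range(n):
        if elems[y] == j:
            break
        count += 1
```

Time complexity: O(n^2).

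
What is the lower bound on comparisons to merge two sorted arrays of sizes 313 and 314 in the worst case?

Adversary: with |313 - 314| <= 1 the inputs can be fully interleaved so that every adjacent pair in the merged output comes from different arrays. Then each of the 626 adjacent pairs must be directly compared, or the algorithm cannot determine their relative order. Standard merge meets this bound.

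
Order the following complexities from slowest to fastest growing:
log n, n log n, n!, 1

Ordered by growth rate: 1 < log n < n log n < n!.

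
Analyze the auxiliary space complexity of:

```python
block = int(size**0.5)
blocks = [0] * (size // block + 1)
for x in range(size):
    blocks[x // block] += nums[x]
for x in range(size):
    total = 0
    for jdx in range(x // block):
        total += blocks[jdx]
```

Space complexity: O(sqrt(n)).
Storage scales with sqrt(n).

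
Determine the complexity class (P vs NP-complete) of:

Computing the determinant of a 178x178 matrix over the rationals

This problem is in P: Gaussian elimination runs in O(n^3).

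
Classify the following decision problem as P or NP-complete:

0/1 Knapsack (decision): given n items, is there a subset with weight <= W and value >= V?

This problem is NP-complete: reduces from Subset Sum.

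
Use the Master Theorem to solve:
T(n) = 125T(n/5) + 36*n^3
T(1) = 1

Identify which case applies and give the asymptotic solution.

a=125, b=5, f(n)=36*n^3.
log_5(125) = 3, so n^(log_b(a)) = n^3.
f(n) = Theta(n^3), so Case 2 applies.
T(n) = Theta(n^3 log n).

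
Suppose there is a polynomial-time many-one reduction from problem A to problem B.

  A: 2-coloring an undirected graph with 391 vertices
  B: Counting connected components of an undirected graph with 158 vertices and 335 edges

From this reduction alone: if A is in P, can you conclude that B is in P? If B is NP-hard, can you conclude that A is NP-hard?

A poly-time reduction A <=_p B transfers tractability DOWN (B easy => A easy) and hardness UP (A hard => B hard), not the reverse.
From A in P, the reduction alone does NOT give B in P: any problem in P trivially reduces to SAT, yet SAT is not known to be in P.
From B NP-hard, the reduction alone does NOT give A NP-hard: again, easy problems reduce to hard ones.
(Here in fact A is P and B is P.)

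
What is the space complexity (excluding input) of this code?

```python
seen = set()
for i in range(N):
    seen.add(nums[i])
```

Space complexity: O(n).
Auxiliary storage grows linearly with the input size n in the worst case.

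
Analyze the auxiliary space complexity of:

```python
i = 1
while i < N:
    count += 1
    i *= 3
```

Space complexity: O(1).
Only a constant amount of auxiliary storage is used; nothing grows with n.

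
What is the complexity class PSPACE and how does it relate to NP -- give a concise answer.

PSPACE is the class of problems solvable with polynomial space. NP is a subset of PSPACE (a poly-space machine can enumerate all certificates). PSPACE-complete problems include QBF (quantified Boolean formulas) and generalized games. It is unknown whether NP = PSPACE.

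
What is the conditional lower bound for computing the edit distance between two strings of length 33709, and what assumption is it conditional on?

Under SETH (the Strong Exponential Time Hypothesis), edit distance on length-33709 strings cannot be computed in O(n^(2-epsilon)) time for any epsilon > 0 (Backurs-Indyk). The reduction is from CNF-SAT via the orthogonal vectors problem.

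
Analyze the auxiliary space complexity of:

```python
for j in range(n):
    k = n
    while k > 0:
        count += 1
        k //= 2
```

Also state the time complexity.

Space complexity: O(1).
Only a constant amount of auxiliary storage is used; nothing grows with n.
Time complexity: O(n log n).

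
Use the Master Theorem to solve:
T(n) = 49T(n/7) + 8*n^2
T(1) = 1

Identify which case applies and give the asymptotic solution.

a=49, b=7, f(n)=8*n^2.
log_7(49) = 2, so n^(log_b(a)) = n^2.
f(n) = Theta(n^2), so Case 2 applies.
T(n) = Theta(n^2 log n).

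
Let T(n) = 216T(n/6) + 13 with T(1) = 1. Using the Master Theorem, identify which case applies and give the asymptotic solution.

a=216, b=6, f(n)=13.
log_6(216) = 3 > 0.
Since f(n) = O(n^0) is polynomially smaller than n^3, Case 1 applies.
T(n) = Theta(n^3).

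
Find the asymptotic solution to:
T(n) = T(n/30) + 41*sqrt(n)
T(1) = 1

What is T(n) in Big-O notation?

Each level contributes sqrt(n/30^k). Geometric series with ratio 1/sqrt(30) < 1 sums to O(sqrt(n)).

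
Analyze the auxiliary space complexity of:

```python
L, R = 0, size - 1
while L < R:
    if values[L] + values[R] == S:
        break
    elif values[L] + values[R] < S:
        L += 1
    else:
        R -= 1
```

Space complexity: O(1).
Only a constant amount of auxiliary storage is used; nothing grows with n.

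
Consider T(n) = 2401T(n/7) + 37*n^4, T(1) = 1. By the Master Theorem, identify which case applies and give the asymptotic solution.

a=2401, b=7, f(n)=37*n^4.
log_7(2401) = 4, so n^(log_b(a)) = n^4.
f(n) = Theta(n^4), so Case 2 applies.
T(n) = Theta(n^4 log n).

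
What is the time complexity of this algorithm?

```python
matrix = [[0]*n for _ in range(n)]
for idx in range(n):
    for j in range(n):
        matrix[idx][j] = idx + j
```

Time complexity: O(n^2).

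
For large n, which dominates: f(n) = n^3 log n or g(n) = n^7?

g(n) = n^7 grows faster: n^7 / (n^3 log n) = n^4/log n -> infinity.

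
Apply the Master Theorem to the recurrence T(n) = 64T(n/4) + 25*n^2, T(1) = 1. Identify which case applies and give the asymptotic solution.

a=64, b=4, f(n)=25*n^2.
log_4(64) = 3 > 2.
Since f(n) = O(n^2) is polynomially smaller than n^3, Case 1 applies.
T(n) = Theta(n^3).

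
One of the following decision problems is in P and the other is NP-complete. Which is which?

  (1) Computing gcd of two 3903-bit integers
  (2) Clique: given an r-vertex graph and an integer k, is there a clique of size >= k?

(1) is P: the Euclidean algorithm runs in polynomial time in the bit-length.
(2) is NP-complete: complement of Independent Set / Vertex Cover (with k part of the input).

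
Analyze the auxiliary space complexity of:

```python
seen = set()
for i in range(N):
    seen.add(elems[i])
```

Space complexity: O(n).
Auxiliary storage grows linearly with the input size n in the worst case.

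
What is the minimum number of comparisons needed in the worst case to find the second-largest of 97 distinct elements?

Lower bound: finding the max needs 97-1 comparisons. By the adversary weight-doubling argument, the max must personally win >= ceil(log_2(97)) = 7 comparisons; the 2nd-largest is among those 7 losers, needing 7-1 more comparisons. Total >= 97-1 + 7-1 = 102. A balanced knockout tournament achieves this.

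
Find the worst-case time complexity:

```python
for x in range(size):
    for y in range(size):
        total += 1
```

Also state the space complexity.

Time complexity: O(n^2).
Space complexity: O(1).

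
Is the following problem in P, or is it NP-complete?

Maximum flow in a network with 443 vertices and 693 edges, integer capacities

This problem is in P: Edmonds-Karp / push-relabel run in polynomial time.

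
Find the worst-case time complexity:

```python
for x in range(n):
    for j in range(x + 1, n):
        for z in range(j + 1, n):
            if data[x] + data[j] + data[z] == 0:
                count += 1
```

Time complexity: O(n^3).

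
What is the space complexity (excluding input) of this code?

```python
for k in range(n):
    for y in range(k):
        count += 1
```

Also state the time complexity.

Space complexity: O(1).
Only a constant amount of auxiliary storage is used; nothing grows with n.
Time complexity: O(n^2).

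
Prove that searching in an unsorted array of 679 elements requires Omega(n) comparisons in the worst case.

An adversary can always place the target in the last position checked. Until all 679 positions are examined, the target might be in any unchecked position. Therefore 679 comparisons are necessary.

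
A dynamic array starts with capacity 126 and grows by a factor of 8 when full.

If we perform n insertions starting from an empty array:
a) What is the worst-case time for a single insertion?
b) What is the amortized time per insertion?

(a) Worst-case single insertion: O(n) -- when the array is full at capacity c, the resize copies all c elements, and c can be Theta(n).
(b) Resizes happen at sizes 126, 1008, 8064, ... Total copy cost for n insertions: 126 + 1008 + ... = O(n) (geometric series with ratio 1/8). Amortized cost per insertion: O(n)/n = O(1).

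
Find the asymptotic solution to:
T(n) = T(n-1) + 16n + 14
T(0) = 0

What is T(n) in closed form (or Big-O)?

Dominant term in sum is 16*sum(i, i=1..n) = 16*n*(n+1)/2 = O(n^2).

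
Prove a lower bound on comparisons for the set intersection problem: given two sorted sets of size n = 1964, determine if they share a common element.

For two sorted arrays of size n = 1964, any correct algorithm must examine Omega(n) elements. If fewer are examined, an adversary places a common element in an unexamined gap. A merge-based scan achieves O(n), so the bound is tight.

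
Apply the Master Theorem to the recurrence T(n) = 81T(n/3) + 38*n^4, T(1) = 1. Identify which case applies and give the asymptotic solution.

a=81, b=3, f(n)=38*n^4.
log_3(81) = 4, so n^(log_b(a)) = n^4.
f(n) = Theta(n^4), so Case 2 applies.
T(n) = Theta(n^4 log n).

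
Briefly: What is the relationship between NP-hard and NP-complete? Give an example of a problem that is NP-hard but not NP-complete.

NP-hard: at least as hard as any NP problem (but need not be in NP). NP-complete = NP-hard intersection NP. The Halting Problem is NP-hard but undecidable (not in NP). The optimization version of TSP is NP-hard but not a decision problem.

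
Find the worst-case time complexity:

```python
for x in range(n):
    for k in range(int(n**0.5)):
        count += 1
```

Time complexity: O(n * sqrt(n)).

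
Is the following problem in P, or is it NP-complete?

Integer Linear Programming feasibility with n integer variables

This problem is NP-complete: ILP feasibility is NP-complete (LP relaxation is in P).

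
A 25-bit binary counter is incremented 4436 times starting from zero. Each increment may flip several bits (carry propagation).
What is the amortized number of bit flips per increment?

Bit i flips on every 2^i-th increment, so over 4436 increments bit i flips floor(4436/2^i) times. Summing over i: total flips < 2 * 4436. Amortized: < 2 = O(1) per increment.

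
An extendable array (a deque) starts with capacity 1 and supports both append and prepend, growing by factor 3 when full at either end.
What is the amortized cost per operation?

Growth at either end copies all elements; capacities form a geometric sequence with ratio 3, so total copy cost over n operations is O(n) (two geometric series). Amortized O(1).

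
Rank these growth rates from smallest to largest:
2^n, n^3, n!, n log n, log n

Ordered by growth rate: log n < n log n < n^3 < 2^n < n!.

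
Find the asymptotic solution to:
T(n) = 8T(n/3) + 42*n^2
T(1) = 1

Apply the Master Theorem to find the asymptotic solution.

a=8, b=3, f(n)=42*n^2. log_3(8) = 1.893 < 2. Case 3: T(n) = O(n^2).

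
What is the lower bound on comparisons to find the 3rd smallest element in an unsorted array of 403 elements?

Finding the 3rd smallest of 403 elements requires Omega(n) comparisons. Every element must participate in at least one comparison; otherwise it could be the 3rd smallest.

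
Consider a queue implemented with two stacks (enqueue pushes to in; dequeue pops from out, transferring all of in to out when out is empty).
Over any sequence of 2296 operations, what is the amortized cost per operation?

Each element is pushed to in once, popped once, pushed to out once, and popped once: 4 unit operations over its lifetime. Over 2296 operations the total work is O(2296). Amortized O(1) per enqueue/dequeue.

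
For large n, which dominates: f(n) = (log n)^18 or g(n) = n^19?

g(n) = n^19 grows faster: any positive polynomial dominates any polylog.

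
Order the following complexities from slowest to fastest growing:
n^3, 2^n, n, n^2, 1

Ordered by growth rate: 1 < n < n^2 < n^3 < 2^n.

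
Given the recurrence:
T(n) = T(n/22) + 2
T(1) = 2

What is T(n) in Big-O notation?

Each step divides n by 22 and adds 2. After log_22(n) steps, T(n) = O(log n).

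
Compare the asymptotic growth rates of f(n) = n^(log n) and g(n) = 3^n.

g(n) = 3^n grows faster: take logs: log(n^(log n)) = (log n)^2, log(3^n) = n log 3; n dominates (log n)^2.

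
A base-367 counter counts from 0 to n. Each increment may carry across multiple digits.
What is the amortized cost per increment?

Digit at position i changes every 367^i increments. Total digit changes over n increments: n * 367/(367-1) = O(n). Amortized: O(1).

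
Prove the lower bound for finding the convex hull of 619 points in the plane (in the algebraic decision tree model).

Reduction from sorting: given 619 numbers x_1,...,x_{619}, map x_i to the point (x_i, x_i^2) on the parabola y = x^2. All points are on the convex hull, and walking the hull gives them in sorted x-order. Since sorting requires Omega(n log n), so does planar convex hull.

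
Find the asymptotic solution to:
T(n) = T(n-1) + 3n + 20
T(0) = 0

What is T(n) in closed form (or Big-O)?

Dominant term in sum is 3*sum(i, i=1..n) = 3*n*(n+1)/2 = O(n^2).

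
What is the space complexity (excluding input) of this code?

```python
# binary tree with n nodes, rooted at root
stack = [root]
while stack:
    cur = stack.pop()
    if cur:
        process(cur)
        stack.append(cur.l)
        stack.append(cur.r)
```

Space complexity: O(n).
Auxiliary storage grows linearly with the input size n in the worst case.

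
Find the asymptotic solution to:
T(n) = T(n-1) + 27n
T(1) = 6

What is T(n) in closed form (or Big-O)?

Unrolling: T(n) = 6 + 27*(2 + 3 + ... + n) = 6 + 27*(n(n+1)/2 - 1) = O(n^2).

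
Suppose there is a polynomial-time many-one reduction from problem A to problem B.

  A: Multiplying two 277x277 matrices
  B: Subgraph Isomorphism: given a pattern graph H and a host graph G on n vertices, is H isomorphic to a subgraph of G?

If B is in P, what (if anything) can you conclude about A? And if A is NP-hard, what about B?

A poly-time reduction A <=_p B means any A-instance can be transformed to a B-instance in poly time.
If B is in P: compose the reduction with B's poly-time algorithm to solve A in poly time, so A is in P.
If A is NP-hard: every NP problem reduces to A, which reduces to B; composing reductions, every NP problem reduces to B, so B is NP-hard.
(Here in fact A is P and B is NP-complete.)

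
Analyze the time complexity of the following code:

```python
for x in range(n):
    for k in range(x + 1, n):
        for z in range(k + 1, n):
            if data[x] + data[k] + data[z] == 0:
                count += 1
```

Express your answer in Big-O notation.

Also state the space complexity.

Time complexity: O(n^3).
Space complexity: O(1).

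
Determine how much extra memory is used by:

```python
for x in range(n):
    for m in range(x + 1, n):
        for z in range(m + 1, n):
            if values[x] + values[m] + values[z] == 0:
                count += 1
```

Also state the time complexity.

Space complexity: O(1).
Only a constant amount of auxiliary storage is used; nothing grows with n.
Time complexity: O(n^3).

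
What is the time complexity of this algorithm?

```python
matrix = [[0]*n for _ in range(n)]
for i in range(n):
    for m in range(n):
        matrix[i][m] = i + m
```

Time complexity: O(n^2).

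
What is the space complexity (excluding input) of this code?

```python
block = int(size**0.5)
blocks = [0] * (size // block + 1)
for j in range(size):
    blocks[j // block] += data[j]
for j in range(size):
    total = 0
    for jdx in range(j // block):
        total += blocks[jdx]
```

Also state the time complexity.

Space complexity: O(sqrt(n)).
Storage scales with sqrt(n).
Time complexity: O(n * sqrt(n)).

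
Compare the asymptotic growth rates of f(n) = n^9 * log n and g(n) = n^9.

f(n) = n^9 * log n grows faster: extra log n factor -> infinity.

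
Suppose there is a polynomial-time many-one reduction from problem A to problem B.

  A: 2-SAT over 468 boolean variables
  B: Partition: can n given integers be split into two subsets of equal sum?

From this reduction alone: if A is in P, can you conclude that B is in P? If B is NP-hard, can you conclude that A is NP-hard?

A poly-time reduction A <=_p B transfers tractability DOWN (B easy => A easy) and hardness UP (A hard => B hard), not the reverse.
From A in P, the reduction alone does NOT give B in P: any problem in P trivially reduces to SAT, yet SAT is not known to be in P.
From B NP-hard, the reduction alone does NOT give A NP-hard: again, easy problems reduce to hard ones.
(Here in fact A is P and B is NP-complete.)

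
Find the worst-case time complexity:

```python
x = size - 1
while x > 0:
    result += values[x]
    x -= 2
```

Time complexity: O(n).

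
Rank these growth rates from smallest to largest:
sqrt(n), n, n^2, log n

Ordered by growth rate: log n < sqrt(n) < n < n^2.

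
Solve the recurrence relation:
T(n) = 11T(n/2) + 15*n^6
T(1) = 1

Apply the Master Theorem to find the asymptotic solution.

a=11, b=2, f(n)=15*n^6. log_2(11) = 3.459 < 6. Case 3: T(n) = O(n^6).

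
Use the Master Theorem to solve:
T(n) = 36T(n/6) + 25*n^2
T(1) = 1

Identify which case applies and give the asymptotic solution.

a=36, b=6, f(n)=25*n^2.
log_6(36) = 2, so n^(log_b(a)) = n^2.
f(n) = Theta(n^2), so Case 2 applies.
T(n) = Theta(n^2 log n).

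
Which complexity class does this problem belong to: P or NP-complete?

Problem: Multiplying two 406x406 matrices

This problem is in P: the schoolbook algorithm runs in O(n^3).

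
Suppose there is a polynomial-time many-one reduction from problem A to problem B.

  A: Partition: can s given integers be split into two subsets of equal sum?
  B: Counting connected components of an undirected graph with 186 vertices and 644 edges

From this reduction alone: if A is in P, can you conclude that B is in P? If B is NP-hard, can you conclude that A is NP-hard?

A poly-time reduction A <=_p B transfers tractability DOWN (B easy => A easy) and hardness UP (A hard => B hard), not the reverse.
From A in P, the reduction alone does NOT give B in P: any problem in P trivially reduces to SAT, yet SAT is not known to be in P.
From B NP-hard, the reduction alone does NOT give A NP-hard: again, easy problems reduce to hard ones.
(Here in fact A is NP-complete and B is in P, so no such reduction is known -- its existence would imply P = NP; the analysis concerns only what the assumed reduction would or would not let you conclude.)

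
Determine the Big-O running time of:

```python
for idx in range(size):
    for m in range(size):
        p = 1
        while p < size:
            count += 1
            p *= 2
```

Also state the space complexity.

Time complexity: O(n^2 log n).
Space complexity: O(1).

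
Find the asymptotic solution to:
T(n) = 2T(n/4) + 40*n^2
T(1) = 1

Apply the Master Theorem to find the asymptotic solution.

a=2, b=4, f(n)=40*n^2. log_4(2) = 0.5 < 2. Case 3: T(n) = O(n^2).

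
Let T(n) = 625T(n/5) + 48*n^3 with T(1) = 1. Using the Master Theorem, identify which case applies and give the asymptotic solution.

a=625, b=5, f(n)=48*n^3.
log_5(625) = 4 > 3.
Since f(n) = O(n^3) is polynomially smaller than n^4, Case 1 applies.
T(n) = Theta(n^4).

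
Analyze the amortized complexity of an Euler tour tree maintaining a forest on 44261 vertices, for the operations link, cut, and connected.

An Euler tour tree stores each tree's Euler tour as a balanced BST keyed by tour position. On 44261 vertices: link concatenates two tours via O(1) splits/joins of size <= 2*44261 (O(log n)); cut splits the tour at the two occurrences of the edge (O(log n)); connected compares BST roots (O(log n) to find the root). All O(log n) amortized.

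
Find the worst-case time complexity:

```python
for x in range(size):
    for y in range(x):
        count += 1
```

Time complexity: O(n^2).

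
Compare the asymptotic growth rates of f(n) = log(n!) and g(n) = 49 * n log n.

f(n) = log(n!) and g(n) = 49 * n log n are Theta of each other: Stirling: log(n!) = n log n - n + O(log n) = Theta(n log n); the constant 49 doesn't change the Theta class.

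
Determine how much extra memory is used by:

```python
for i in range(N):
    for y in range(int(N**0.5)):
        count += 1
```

Space complexity: O(1).
Only a constant amount of auxiliary storage is used; nothing grows with n.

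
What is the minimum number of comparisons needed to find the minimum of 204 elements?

Finding the minimum requires 203 comparisons, identical reasoning to finding the maximum. Each comparison eliminates one candidate.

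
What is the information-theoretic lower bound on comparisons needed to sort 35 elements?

There are 35! = 10333147966386144929666651337523200000000 possible orderings. Each comparison gives 1 bit. We need at least ceil(log_2(10333147966386144929666651337523200000000)) = 133 comparisons.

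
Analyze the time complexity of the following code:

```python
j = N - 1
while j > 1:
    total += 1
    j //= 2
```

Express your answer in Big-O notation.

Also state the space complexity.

Time complexity: O(log n).
Space complexity: O(1).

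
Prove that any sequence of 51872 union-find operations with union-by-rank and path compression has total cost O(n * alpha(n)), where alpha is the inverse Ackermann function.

Using Tarjan's analysis with rank-based potential function. Union-by-rank keeps tree height O(log n). Path compression flattens paths during find. For n = 51872 operations, total cost is O(n * alpha(n)), effectively O(n) since alpha grows incredibly slowly.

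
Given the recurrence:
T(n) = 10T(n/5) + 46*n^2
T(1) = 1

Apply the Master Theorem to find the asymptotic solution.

a=10, b=5, f(n)=46*n^2. log_5(10) = 1.431 < 2. Case 3: T(n) = O(n^2).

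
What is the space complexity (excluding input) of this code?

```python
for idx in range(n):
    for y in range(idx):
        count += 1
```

Space complexity: O(1).
Only a constant amount of auxiliary storage is used; nothing grows with n.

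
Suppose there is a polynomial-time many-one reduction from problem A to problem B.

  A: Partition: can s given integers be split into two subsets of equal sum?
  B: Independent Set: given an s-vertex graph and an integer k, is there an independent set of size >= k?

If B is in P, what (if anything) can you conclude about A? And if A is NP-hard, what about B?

A poly-time reduction A <=_p B means any A-instance can be transformed to a B-instance in poly time.
If B is in P: compose the reduction with B's poly-time algorithm to solve A in poly time, so A is in P.
If A is NP-hard: every NP problem reduces to A, which reduces to B; composing reductions, every NP problem reduces to B, so B is NP-hard.
(Here in fact A is NP-complete and B is NP-complete.)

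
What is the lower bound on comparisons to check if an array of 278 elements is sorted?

To verify 278 elements are sorted, we must compare each consecutive pair. Skipping any pair allows an adversary to swap them. Therefore 277 comparisons are necessary and sufficient.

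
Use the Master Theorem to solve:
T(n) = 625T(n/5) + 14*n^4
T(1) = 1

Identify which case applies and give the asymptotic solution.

a=625, b=5, f(n)=14*n^4.
log_5(625) = 4, so n^(log_b(a)) = n^4.
f(n) = Theta(n^4), so Case 2 applies.
T(n) = Theta(n^4 log n).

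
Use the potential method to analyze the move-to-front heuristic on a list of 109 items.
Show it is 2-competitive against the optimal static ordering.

Let Phi = number of inversions between the MTF list and the optimal static list (0 <= Phi <= C(109,2)). Accessing an element at MTF position k and optimal position j: the move-to-front destroys all k-1 inversions in front of it that are not in front in optimal (>= k-j of them) and creates at most j-1 new ones. Amortized cost <= k + (j-1) - (k-j) = 2j - 1 <= 2 * optimal cost.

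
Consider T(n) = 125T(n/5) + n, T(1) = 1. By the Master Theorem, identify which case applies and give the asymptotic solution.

a=125, b=5, f(n)=n.
log_5(125) = 3 > 1.
Since f(n) = O(n^1) is polynomially smaller than n^3, Case 1 applies.
T(n) = Theta(n^3).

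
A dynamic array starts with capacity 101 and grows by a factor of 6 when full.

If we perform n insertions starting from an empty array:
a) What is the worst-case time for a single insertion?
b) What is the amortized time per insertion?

(a) Worst-case single insertion: O(n) -- when the array is full at capacity c, the resize copies all c elements, and c can be Theta(n).
(b) Resizes happen at sizes 101, 606, 3636, ... Total copy cost for n insertions: 101 + 606 + ... = O(n) (geometric series with ratio 1/6). Amortized cost per insertion: O(n)/n = O(1).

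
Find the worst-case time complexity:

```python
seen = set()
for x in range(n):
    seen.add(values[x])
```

Time complexity: O(n).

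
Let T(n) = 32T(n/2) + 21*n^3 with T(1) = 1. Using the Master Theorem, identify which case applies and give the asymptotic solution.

a=32, b=2, f(n)=21*n^3.
log_2(32) = 5 > 3.
Since f(n) = O(n^3) is polynomially smaller than n^5, Case 1 applies.
T(n) = Theta(n^5).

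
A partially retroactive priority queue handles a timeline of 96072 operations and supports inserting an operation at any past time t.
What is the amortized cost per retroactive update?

Partially retroactive priority queues (Demaine-Iacono-Langerman) allow updates at past times with queries only at the present. With a balanced BST over the m = 96072 timeline events tracking bridges, each retroactive insert or delete is O(log m) amortized.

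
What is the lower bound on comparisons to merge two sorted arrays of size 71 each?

To merge two sorted arrays of size 71, we need at least 141 comparisons in the worst case. An adversary can force every element to be compared.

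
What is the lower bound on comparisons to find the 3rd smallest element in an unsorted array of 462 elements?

Finding the 3rd smallest of 462 elements requires Omega(n) comparisons. Every element must participate in at least one comparison; otherwise it could be the 3rd smallest.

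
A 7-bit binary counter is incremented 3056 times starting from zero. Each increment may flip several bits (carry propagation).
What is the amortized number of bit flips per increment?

Bit i flips on every 2^i-th increment, so over 3056 increments bit i flips floor(3056/2^i) times. Summing over i: total flips < 2 * 3056. Amortized: < 2 = O(1) per increment.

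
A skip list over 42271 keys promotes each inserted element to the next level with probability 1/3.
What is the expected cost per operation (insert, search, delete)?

Expected number of levels is O(log_3(42271)) = O(log n). A search visits O(1) expected nodes per level over O(log n) levels. Insert/delete are a search plus O(1) pointer updates per level. Expected O(log n) per operation.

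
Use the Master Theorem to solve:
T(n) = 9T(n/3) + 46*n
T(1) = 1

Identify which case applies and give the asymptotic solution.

a=9, b=3, f(n)=46*n.
log_3(9) = 2 > 1.
Since f(n) = O(n^1) is polynomially smaller than n^2, Case 1 applies.
T(n) = Theta(n^2).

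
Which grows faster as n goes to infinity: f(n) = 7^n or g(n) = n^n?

g(n) = n^n grows faster: n^n / 7^n = (n/7)^n -> infinity once n > 7.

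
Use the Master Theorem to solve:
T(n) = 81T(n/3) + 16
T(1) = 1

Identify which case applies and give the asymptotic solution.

a=81, b=3, f(n)=16.
log_3(81) = 4 > 0.
Since f(n) = O(n^0) is polynomially smaller than n^4, Case 1 applies.
T(n) = Theta(n^4).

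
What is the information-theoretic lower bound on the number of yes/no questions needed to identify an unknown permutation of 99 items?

There are 99! = 933262154439441526816992388562667004907159682643816214685929638952175999932299156089414639761565182862536979208272237582511852109168640000000000000000000000 permutations. Each yes/no question gives at most 1 bit, so at least ceil(log_2(933262154439441526816992388562667004907159682643816214685929638952175999932299156089414639761565182862536979208272237582511852109168640000000000000000000000)) = 519 questions are needed.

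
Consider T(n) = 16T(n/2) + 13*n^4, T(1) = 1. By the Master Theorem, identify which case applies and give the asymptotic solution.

a=16, b=2, f(n)=13*n^4.
log_2(16) = 4, so n^(log_b(a)) = n^4.
f(n) = Theta(n^4), so Case 2 applies.
T(n) = Theta(n^4 log n).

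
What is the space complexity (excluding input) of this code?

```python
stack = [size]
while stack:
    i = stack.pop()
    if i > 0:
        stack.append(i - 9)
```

Space complexity: O(1).
Only a constant amount of auxiliary storage is used; nothing grows with n.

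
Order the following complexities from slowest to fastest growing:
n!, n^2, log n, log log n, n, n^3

Ordered by growth rate: log log n < log n < n < n^2 < n^3 < n!.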